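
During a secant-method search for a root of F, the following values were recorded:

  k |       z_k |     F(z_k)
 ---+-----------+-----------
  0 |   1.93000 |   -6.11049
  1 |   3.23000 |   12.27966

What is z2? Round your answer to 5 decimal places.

z2 = 3.23000 − 12.27966·(3.23000 − 1.93000) / (12.27966 − (-6.11049))
   = 3.23000 − (15.9635580)/(18.3901500) = 2.3619506

2.36195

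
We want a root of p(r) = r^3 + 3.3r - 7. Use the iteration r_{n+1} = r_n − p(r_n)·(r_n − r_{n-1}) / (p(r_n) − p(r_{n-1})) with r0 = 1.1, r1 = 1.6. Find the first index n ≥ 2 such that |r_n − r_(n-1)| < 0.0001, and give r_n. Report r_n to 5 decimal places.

p(1.1) = -2.0390000, p(1.6) = 2.3760000
r2 = 1.6000000 − 2.3760000·(0.5000000)/(4.4150000) = 1.3309173;  |Δ| = 0.2690827
p(1.3309173) = -0.2504645
r3 = 1.3309173 − (-0.2504645)·(-0.2690827)/(-2.6264645) = 1.3565775;  |Δ| = 0.0256602
p(1.3565775) = -0.0267809
r4 = 1.3565775 − (-0.0267809)·(0.0256602)/(0.2236836) = 1.3596498;  |Δ| = 0.0030722
p(1.3596498) = 0.0003572
r5 = 1.3596498 − 0.0003572·(0.0030722)/(0.0271381) = 1.3596093;  |Δ| = 0.0000404
|r5 − r4| = 0.0000404 < 0.0001

n = 5, r_n = 1.35961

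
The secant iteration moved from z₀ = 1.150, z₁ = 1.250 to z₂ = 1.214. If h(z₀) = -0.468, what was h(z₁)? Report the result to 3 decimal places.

The secant line through (1.150, -0.468) and (1.250, h(z₁)) crosses zero at z₂ = 1.214.
So (1.150, -0.468), (1.250, h(z₁)), (1.214, 0) are collinear:
h(z₁) = -0.468 · (1.250 − 1.214) / (1.150 − 1.214) = -0.468 · (0.03600)/(-0.06400) = 0.26325

0.263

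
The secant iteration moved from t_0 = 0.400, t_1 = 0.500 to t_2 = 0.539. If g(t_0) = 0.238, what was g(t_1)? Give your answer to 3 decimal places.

0.067

The secant line through (0.400, 0.238) and (0.500, g(t_1)) crosses zero at t_2 = 0.539.
So (0.400, 0.238), (0.500, g(t_1)), (0.539, 0) are collinear:
g(t_1) = 0.238 · (0.500 − 0.539) / (0.400 − 0.539) = 0.238 · (-0.03900)/(-0.13900) = 0.06678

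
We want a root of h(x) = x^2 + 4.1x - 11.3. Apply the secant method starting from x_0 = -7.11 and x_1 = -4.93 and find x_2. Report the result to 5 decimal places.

-5.83782

h(-7.11) = 10.1011000, h(-4.93) = -7.2081000
x_2 = -4.9300000 − (-7.2081000)·(-4.9300000 − (-7.1100000)) / (-7.2081000 − 10.1011000) = -4.9300000 − (-15.7136580)/(-17.3092000) = -5.8378212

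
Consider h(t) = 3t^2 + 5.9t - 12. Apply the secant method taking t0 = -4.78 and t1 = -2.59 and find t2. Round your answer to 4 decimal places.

-3.0315

h(-4.78) = 28.343200, h(-2.59) = -7.156700
t2 = -2.590000 − (-7.156700)·(-2.590000 − (-4.780000)) / (-7.156700 − 28.343200) = -2.590000 − (-15.673173)/(-35.499900) = -3.031499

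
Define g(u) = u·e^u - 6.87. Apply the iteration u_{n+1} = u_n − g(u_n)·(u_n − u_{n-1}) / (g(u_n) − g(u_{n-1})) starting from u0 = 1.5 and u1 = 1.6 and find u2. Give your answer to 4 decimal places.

g(1.5) = -0.147466, g(1.6) = 1.054852
u2 = 1.600000 − 1.054852·(1.600000 − 1.500000) / (1.054852 − (-0.147466)) = 1.600000 − (0.105485)/(1.202318) = 1.512265

1.5123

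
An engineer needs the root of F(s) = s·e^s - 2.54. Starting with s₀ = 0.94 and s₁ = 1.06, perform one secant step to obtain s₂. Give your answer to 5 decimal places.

0.96455

F(0.94) = -0.1336175, F(1.06) = 0.5195532
s₂ = 1.0600000 − 0.5195532·(1.0600000 − 0.9400000) / (0.5195532 − (-0.1336175)) = 1.0600000 − (0.0623464)/(0.6531707) = 0.9645481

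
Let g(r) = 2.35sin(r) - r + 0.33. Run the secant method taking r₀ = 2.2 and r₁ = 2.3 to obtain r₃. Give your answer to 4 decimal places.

g(2.2) = 0.029967, g(2.3) = -0.217593
r₂ = 2.300000 − (-0.217593)·(2.300000 − 2.200000) / (-0.217593 − 0.029967) = 2.300000 − (-0.021759)/(-0.247559) = 2.212105
g(2.212105) = 0.000982
r₃ = 2.212105 − 0.000982·(2.212105 − 2.300000) / (0.000982 − (-0.217593)) = 2.212105 − (-0.000086)/(0.218575) = 2.212500

2.2125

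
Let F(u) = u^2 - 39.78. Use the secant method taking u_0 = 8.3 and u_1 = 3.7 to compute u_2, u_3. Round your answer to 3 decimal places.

5.874, 6.425

F(8.3) = 29.11000, F(3.7) = -26.09000
u_2 = 3.70000 − (-26.09000)·(3.70000 − 8.30000) / (-26.09000 − 29.11000) = 3.70000 − (120.01400)/(-55.20000) = 5.87417
F(5.87417) = -5.27417
u_3 = 5.87417 − (-5.27417)·(5.87417 − 3.70000) / (-5.27417 − (-26.09000)) = 5.87417 − (-11.46692)/(20.81583) = 6.42504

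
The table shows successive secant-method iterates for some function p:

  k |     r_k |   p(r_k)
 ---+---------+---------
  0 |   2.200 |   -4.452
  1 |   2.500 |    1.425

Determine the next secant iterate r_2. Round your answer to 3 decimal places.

r_2 = 2.500 − 1.425·(2.500 − 2.200) / (1.425 − (-4.452))
   = 2.500 − (0.42750)/(5.87700) = 2.42726

2.427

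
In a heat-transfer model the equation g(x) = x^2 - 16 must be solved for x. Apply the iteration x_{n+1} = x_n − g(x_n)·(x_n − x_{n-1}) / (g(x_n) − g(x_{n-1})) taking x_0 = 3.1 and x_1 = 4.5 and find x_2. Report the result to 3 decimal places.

3.941

g(3.1) = -6.39000, g(4.5) = 4.25000
x_2 = 4.50000 − 4.25000·(4.50000 − 3.10000) / (4.25000 − (-6.39000)) = 4.50000 − (5.95000)/(10.64000) = 3.94079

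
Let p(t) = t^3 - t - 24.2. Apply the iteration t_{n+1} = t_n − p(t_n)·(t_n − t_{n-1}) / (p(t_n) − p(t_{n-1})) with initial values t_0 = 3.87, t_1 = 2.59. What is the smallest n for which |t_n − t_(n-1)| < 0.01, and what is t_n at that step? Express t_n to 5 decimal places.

p(3.87) = 29.8906030, p(2.59) = -9.4160210
t_2 = 2.5900000 − (-9.4160210)·(-1.2800000)/(-39.3066240) = 2.8966279;  |Δ| = 0.3066279
p(2.8966279) = -2.7926075
t_3 = 2.8966279 − (-2.7926075)·(0.3066279)/(6.6234135) = 3.0259104;  |Δ| = 0.1292825
p(3.0259104) = 0.4797290
t_4 = 3.0259104 − 0.4797290·(0.1292825)/(3.2723365) = 3.0069574;  |Δ| = 0.0189530
p(3.0069574) = -0.0186722
t_5 = 3.0069574 − (-0.0186722)·(-0.0189530)/(-0.4984012) = 3.0076674;  |Δ| = 0.0007101
|t_5 − t_4| = 0.0007101 < 0.01

n = 5, t_n = 3.00767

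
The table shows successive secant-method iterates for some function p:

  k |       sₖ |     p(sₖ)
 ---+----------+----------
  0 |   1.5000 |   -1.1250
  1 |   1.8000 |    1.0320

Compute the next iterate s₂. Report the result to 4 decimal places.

1.6565

s₂ = 1.8000 − 1.0320·(1.8000 − 1.5000) / (1.0320 − (-1.1250))
   = 1.8000 − (0.309600)/(2.157000) = 1.656467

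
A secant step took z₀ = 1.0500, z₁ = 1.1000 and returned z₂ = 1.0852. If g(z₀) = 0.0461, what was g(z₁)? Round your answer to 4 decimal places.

The secant line through (1.0500, 0.0461) and (1.1000, g(z₁)) crosses zero at z₂ = 1.0852.
So (1.0500, 0.0461), (1.1000, g(z₁)), (1.0852, 0) are collinear:
g(z₁) = 0.0461 · (1.1000 − 1.0852) / (1.0500 − 1.0852) = 0.0461 · (0.014800)/(-0.035200) = -0.019383

-0.0194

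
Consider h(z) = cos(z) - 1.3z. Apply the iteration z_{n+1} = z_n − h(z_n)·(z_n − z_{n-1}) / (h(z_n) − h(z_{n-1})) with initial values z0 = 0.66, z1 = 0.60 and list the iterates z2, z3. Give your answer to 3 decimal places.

0.624, 0.624

h(0.66) = -0.06801, h(0.60) = 0.04534
z2 = 0.60000 − 0.04534·(0.60000 − 0.66000) / (0.04534 − (-0.06801)) = 0.60000 − (-0.00272)/(0.11334) = 0.62400
h(0.62400) = 0.00035
z3 = 0.62400 − 0.00035·(0.62400 − 0.60000) / (0.00035 − 0.04534) = 0.62400 − (0.00001)/(-0.04499) = 0.62419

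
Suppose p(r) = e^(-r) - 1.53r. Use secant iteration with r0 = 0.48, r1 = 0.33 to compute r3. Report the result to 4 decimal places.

p(0.48) = -0.115617, p(0.33) = 0.214024
r2 = 0.330000 − 0.214024·(0.330000 − 0.480000) / (0.214024 − (-0.115617)) = 0.330000 − (-0.032104)/(0.329640) = 0.427390
p(0.427390) = -0.001697
r3 = 0.427390 − (-0.001697)·(0.427390 − 0.330000) / (-0.001697 − 0.214024) = 0.427390 − (-0.000165)/(-0.215721) = 0.426624

0.4266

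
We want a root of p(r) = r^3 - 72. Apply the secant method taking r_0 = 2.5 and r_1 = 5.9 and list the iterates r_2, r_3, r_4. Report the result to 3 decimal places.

3.510, 3.934, 4.201

p(2.5) = -56.37500, p(5.9) = 133.37900
r_2 = 5.90000 − 133.37900·(5.90000 − 2.50000) / (133.37900 − (-56.37500)) = 5.90000 − (453.48860)/(189.75400) = 3.51012
p(3.51012) = -28.75188
r_3 = 3.51012 − (-28.75188)·(3.51012 − 5.90000) / (-28.75188 − 133.37900) = 3.51012 − (68.71344)/(-162.13088) = 3.93394
p(3.93394) = -11.11888
r_4 = 3.93394 − (-11.11888)·(3.93394 − 3.51012) / (-11.11888 − (-28.75188)) = 3.93394 − (-4.71234)/(17.63300) = 4.20118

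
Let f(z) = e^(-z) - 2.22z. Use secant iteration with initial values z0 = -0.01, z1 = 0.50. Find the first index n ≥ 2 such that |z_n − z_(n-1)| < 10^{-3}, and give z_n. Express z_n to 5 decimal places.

n = 4, z_n = 0.32535

f(-0.01) = 1.0322502, f(0.50) = -0.5034693
z2 = 0.5000000 − (-0.5034693)·(0.5100000)/(-1.5357195) = 0.3328019;  |Δ| = 0.1671981
f(0.3328019) = -0.0219081
z3 = 0.3328019 − (-0.0219081)·(-0.1671981)/(0.4815613) = 0.3251954;  |Δ| = 0.0076065
f(0.3251954) = 0.0004523
z4 = 0.3251954 − 0.0004523·(-0.0076065)/(0.0223603) = 0.3253493;  |Δ| = 0.0001539
|z4 − z3| = 0.0001539 < 10^{-3}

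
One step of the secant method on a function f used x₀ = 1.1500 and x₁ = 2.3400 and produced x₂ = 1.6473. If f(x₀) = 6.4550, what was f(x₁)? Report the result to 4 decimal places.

-8.9913

The secant line through (1.1500, 6.4550) and (2.3400, f(x₁)) crosses zero at x₂ = 1.6473.
So (1.1500, 6.4550), (2.3400, f(x₁)), (1.6473, 0) are collinear:
f(x₁) = 6.4550 · (2.3400 − 1.6473) / (1.1500 − 1.6473) = 6.4550 · (0.692700)/(-0.497300) = -8.991310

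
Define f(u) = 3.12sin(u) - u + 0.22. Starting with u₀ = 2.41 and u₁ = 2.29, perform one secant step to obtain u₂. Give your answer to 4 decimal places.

2.3769

f(2.41) = -0.105667, f(2.29) = 0.277271
u₂ = 2.290000 − 0.277271·(2.290000 − 2.410000) / (0.277271 − (-0.105667)) = 2.290000 − (-0.033273)/(0.382938) = 2.376888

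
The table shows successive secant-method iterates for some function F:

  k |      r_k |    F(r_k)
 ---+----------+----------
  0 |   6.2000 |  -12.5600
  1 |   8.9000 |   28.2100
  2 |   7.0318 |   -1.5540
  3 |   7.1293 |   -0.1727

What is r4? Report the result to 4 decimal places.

7.1415

r4 = 7.1293 − (-0.1727)·(7.1293 − 7.0318) / (-0.1727 − (-1.5540))
   = 7.1293 − (-0.016838)/(1.381300) = 7.141490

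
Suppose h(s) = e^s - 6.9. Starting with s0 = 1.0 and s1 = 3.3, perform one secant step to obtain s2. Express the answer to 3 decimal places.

h(1.0) = -4.18172, h(3.3) = 20.21264
s2 = 3.30000 − 20.21264·(3.30000 − 1.00000) / (20.21264 − (-4.18172)) = 3.30000 − (46.48907)/(24.39436) = 1.39427

1.394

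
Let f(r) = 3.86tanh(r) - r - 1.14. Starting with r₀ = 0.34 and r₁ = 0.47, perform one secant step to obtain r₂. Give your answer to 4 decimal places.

0.4344

f(0.34) = -0.215937, f(0.47) = 0.081449
r₂ = 0.470000 − 0.081449·(0.470000 − 0.340000) / (0.081449 − (-0.215937)) = 0.470000 − (0.010588)/(0.297387) = 0.434395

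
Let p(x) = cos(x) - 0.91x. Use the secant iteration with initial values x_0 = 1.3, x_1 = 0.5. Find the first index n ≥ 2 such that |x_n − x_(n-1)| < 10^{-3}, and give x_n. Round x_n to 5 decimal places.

n = 5, x_n = 0.78069

p(1.3) = -0.9155012, p(0.5) = 0.4225826
x_2 = 0.5000000 − 0.4225826·(-0.8000000)/(1.3380837) = 0.7526494;  |Δ| = 0.2526494
p(0.7526494) = 0.0449694
x_3 = 0.7526494 − 0.0449694·(0.2526494)/(-0.3776131) = 0.7827371;  |Δ| = 0.0300877
p(0.7827371) = -0.0033048
x_4 = 0.7827371 − (-0.0033048)·(0.0300877)/(-0.0482742) = 0.7806773;  |Δ| = 0.0020597
p(0.7806773) = 0.0000207
x_5 = 0.7806773 − 0.0000207·(-0.0020597)/(0.0033254) = 0.7806901;  |Δ| = 0.0000128
|x_5 − x_4| = 0.0000128 < 10^{-3}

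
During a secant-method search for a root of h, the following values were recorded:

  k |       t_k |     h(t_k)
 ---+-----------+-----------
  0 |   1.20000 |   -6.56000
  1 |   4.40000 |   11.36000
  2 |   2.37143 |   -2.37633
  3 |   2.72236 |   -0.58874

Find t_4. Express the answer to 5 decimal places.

t_4 = 2.72236 − (-0.58874)·(2.72236 − 2.37143) / (-0.58874 − (-2.37633))
   = 2.72236 − (-0.2066065)/(1.7875900) = 2.8379383

2.83794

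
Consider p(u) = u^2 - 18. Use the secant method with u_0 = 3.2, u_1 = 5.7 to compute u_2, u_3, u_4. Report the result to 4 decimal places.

p(3.2) = -7.760000, p(5.7) = 14.490000
u_2 = 5.700000 − 14.490000·(5.700000 − 3.200000) / (14.490000 − (-7.760000)) = 5.700000 − (36.225000)/(22.250000) = 4.071910
p(4.071910) = -1.419548
u_3 = 4.071910 − (-1.419548)·(4.071910 − 5.700000) / (-1.419548 − 14.490000) = 4.071910 − (2.311152)/(-15.909548) = 4.217178
p(4.217178) = -0.215407
u_4 = 4.217178 − (-0.215407)·(4.217178 − 4.071910) / (-0.215407 − (-1.419548)) = 4.217178 − (-0.031292)/(1.204141) = 4.243165

4.0719, 4.2172, 4.2432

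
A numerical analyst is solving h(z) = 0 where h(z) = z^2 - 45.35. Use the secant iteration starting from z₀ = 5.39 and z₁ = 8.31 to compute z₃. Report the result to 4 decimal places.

6.7179

h(5.39) = -16.297900, h(8.31) = 23.706100
z₂ = 8.310000 − 23.706100·(8.310000 − 5.390000) / (23.706100 − (-16.297900)) = 8.310000 − (69.221812)/(40.004000) = 6.579628
h(6.579628) = -2.058499
z₃ = 6.579628 − (-2.058499)·(6.579628 − 8.310000) / (-2.058499 − 23.706100) = 6.579628 − (3.561969)/(-25.764599) = 6.717878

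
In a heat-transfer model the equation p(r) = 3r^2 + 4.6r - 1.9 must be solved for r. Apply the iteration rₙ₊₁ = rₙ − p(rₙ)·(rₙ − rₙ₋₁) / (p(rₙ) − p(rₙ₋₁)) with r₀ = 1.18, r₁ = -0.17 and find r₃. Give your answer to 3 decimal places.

p(1.18) = 7.70520, p(-0.17) = -2.59530
r₂ = -0.17000 − (-2.59530)·(-0.17000 − 1.18000) / (-2.59530 − 7.70520) = -0.17000 − (3.50365)/(-10.30050) = 0.17014
p(0.17014) = -1.03049
r₃ = 0.17014 − (-1.03049)·(0.17014 − (-0.17000)) / (-1.03049 − (-2.59530)) = 0.17014 − (-0.35052)/(1.56481) = 0.39414

0.394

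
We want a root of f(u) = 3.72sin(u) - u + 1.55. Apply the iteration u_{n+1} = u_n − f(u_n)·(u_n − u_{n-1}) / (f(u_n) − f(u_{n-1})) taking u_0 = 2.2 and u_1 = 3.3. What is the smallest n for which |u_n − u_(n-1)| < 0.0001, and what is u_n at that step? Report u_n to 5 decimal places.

f(2.2) = 2.3576066, f(3.3) = -2.3368140
u_2 = 3.3000000 − (-2.3368140)·(1.1000000)/(-4.6944206) = 2.7524361;  |Δ| = 0.5475639
f(2.7524361) = 0.2089624
u_3 = 2.7524361 − 0.2089624·(-0.5475639)/(2.5457764) = 2.7973812;  |Δ| = 0.0449451
f(2.7973812) = 0.0079494
u_4 = 2.7973812 − 0.0079494·(0.0449451)/(-0.2010130) = 2.7991587;  |Δ| = 0.0017774
f(2.7991587) = -0.0000542
u_5 = 2.7991587 − (-0.0000542)·(0.0017774)/(-0.0080037) = 2.7991466;  |Δ| = 0.0000120
|u_5 − u_4| = 0.0000120 < 0.0001

n = 5, u_n = 2.79915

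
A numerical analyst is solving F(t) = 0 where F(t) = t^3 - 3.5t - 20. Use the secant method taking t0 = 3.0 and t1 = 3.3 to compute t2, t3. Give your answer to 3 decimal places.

F(3.0) = -3.50000, F(3.3) = 4.38700
t2 = 3.30000 − 4.38700·(3.30000 − 3.00000) / (4.38700 − (-3.50000)) = 3.30000 − (1.31610)/(7.88700) = 3.13313
F(3.13313) = -0.20956
t3 = 3.13313 − (-0.20956)·(3.13313 − 3.30000) / (-0.20956 − 4.38700) = 3.13313 − (0.03497)/(-4.59656) = 3.14074

3.133, 3.141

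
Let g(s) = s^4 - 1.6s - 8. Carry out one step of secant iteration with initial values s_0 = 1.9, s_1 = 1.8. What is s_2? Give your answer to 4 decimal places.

1.8161

g(1.9) = 1.992100, g(1.8) = -0.382400
s_2 = 1.800000 − (-0.382400)·(1.800000 − 1.900000) / (-0.382400 − 1.992100) = 1.800000 − (0.038240)/(-2.374500) = 1.816104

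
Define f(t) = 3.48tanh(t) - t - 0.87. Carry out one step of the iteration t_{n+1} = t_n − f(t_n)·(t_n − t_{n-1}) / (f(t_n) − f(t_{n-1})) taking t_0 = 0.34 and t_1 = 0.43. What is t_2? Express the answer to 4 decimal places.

f(0.34) = -0.070379, f(0.43) = 0.110518
t_2 = 0.430000 − 0.110518·(0.430000 − 0.340000) / (0.110518 − (-0.070379)) = 0.430000 − (0.009947)/(0.180897) = 0.375015

0.3750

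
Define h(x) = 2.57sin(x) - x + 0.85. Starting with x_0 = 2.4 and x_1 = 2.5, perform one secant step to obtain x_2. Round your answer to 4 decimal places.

2.4624

h(2.4) = 0.185940, h(2.5) = -0.111927
x_2 = 2.500000 − (-0.111927)·(2.500000 − 2.400000) / (-0.111927 − 0.185940) = 2.500000 − (-0.011193)/(-0.297867) = 2.462424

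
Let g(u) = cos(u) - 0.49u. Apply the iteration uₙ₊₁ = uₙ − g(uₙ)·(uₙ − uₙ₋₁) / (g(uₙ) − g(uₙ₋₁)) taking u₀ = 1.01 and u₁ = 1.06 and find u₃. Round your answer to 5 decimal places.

1.03750

g(1.01) = 0.0369607, g(1.06) = -0.0305279
u₂ = 1.0600000 − (-0.0305279)·(1.0600000 − 1.0100000) / (-0.0305279 − 0.0369607) = 1.0600000 − (-0.0015264)/(-0.0674886) = 1.0373829
g(1.0373829) = 0.0001579
u₃ = 1.0373829 − 0.0001579·(1.0373829 − 1.0600000) / (0.0001579 − (-0.0305279)) = 1.0373829 − (-0.0000036)/(0.0306858) = 1.0374993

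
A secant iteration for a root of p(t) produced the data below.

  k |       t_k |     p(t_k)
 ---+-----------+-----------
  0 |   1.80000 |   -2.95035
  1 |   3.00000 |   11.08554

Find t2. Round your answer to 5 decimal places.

t2 = 3.00000 − 11.08554·(3.00000 − 1.80000) / (11.08554 − (-2.95035))
   = 3.00000 − (13.3026480)/(14.0358900) = 2.0522405

2.05224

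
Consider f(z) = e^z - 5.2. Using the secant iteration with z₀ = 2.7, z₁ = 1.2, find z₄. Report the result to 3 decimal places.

f(2.7) = 9.67973, f(1.2) = -1.87988
z₂ = 1.20000 − (-1.87988)·(1.20000 − 2.70000) / (-1.87988 − 9.67973) = 1.20000 − (2.81982)/(-11.55961) = 1.44394
f(1.44394) = -0.96265
z₃ = 1.44394 − (-0.96265)·(1.44394 − 1.20000) / (-0.96265 − (-1.87988)) = 1.44394 − (-0.23483)/(0.91723) = 1.69995
f(1.69995) = 0.27370
z₄ = 1.69995 − 0.27370·(1.69995 − 1.44394) / (0.27370 − (-0.96265)) = 1.69995 − (0.07007)/(1.23635) = 1.64328

1.643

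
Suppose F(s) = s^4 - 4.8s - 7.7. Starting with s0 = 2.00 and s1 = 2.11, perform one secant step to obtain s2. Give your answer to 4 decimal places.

2.0434

F(2.00) = -1.300000, F(2.11) = 1.993194
s2 = 2.110000 − 1.993194·(2.110000 − 2.000000) / (1.993194 − (-1.300000)) = 2.110000 − (0.219251)/(3.293194) = 2.043423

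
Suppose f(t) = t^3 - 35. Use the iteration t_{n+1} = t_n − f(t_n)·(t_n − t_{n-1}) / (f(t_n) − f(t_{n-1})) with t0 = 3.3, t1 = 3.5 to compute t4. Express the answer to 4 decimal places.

3.2711

f(3.3) = 0.937000, f(3.5) = 7.875000
t2 = 3.500000 − 7.875000·(3.500000 − 3.300000) / (7.875000 − 0.937000) = 3.500000 − (1.575000)/(6.938000) = 3.272989
f(3.272989) = 0.061765
t3 = 3.272989 − 0.061765·(3.272989 − 3.500000) / (0.061765 − 7.875000) = 3.272989 − (-0.014021)/(-7.813235) = 3.271195
f(3.271195) = 0.004124
t4 = 3.271195 − 0.004124·(3.271195 − 3.272989) / (0.004124 − 0.061765) = 3.271195 − (-0.000007)/(-0.057640) = 3.271066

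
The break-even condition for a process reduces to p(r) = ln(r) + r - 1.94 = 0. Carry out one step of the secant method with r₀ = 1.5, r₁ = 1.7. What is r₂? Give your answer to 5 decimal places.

p(1.5) = -0.0345349, p(1.7) = 0.2906283
r₂ = 1.7000000 − 0.2906283·(1.7000000 − 1.5000000) / (0.2906283 − (-0.0345349)) = 1.7000000 − (0.0581257)/(0.3251631) = 1.5212416

1.52124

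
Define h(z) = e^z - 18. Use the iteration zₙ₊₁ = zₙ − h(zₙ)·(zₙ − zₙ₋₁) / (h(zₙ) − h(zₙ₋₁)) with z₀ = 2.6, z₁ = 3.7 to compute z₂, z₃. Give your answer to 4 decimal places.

2.7849, 2.8529

h(2.6) = -4.536262, h(3.7) = 22.447304
z₂ = 3.700000 − 22.447304·(3.700000 − 2.600000) / (22.447304 − (-4.536262)) = 3.700000 − (24.692035)/(26.983566) = 2.784923
h(2.784923) = -1.801426
z₃ = 2.784923 − (-1.801426)·(2.784923 − 3.700000) / (-1.801426 − 22.447304) = 2.784923 − (1.648443)/(-24.248730) = 2.852904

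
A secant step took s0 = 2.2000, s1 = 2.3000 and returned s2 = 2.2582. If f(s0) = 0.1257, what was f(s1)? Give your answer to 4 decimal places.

-0.0903

The secant line through (2.2000, 0.1257) and (2.3000, f(s1)) crosses zero at s2 = 2.2582.
So (2.2000, 0.1257), (2.3000, f(s1)), (2.2582, 0) are collinear:
f(s1) = 0.1257 · (2.3000 − 2.2582) / (2.2000 − 2.2582) = 0.1257 · (0.041800)/(-0.058200) = -0.090279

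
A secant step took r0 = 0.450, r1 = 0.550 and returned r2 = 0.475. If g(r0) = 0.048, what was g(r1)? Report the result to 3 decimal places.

-0.144

The secant line through (0.450, 0.048) and (0.550, g(r1)) crosses zero at r2 = 0.475.
So (0.450, 0.048), (0.550, g(r1)), (0.475, 0) are collinear:
g(r1) = 0.048 · (0.550 − 0.475) / (0.450 − 0.475) = 0.048 · (0.07500)/(-0.02500) = -0.14400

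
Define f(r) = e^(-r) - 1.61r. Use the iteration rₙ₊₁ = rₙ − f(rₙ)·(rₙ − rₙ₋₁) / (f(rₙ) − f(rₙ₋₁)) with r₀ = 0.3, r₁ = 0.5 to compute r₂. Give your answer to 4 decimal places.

f(0.3) = 0.257818, f(0.5) = -0.198469
r₂ = 0.500000 − (-0.198469)·(0.500000 − 0.300000) / (-0.198469 − 0.257818) = 0.500000 − (-0.039694)/(-0.456288) = 0.413007

0.4130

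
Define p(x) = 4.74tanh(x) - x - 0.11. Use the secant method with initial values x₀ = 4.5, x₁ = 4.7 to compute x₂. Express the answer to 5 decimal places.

p(4.5) = 0.1288302, p(4.7) = -0.0707842
x₂ = 4.7000000 − (-0.0707842)·(4.7000000 − 4.5000000) / (-0.0707842 − 0.1288302) = 4.7000000 − (-0.0141568)/(-0.1996144) = 4.6290791

4.62908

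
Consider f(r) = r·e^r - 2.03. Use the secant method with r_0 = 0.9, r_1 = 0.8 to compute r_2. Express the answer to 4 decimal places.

f(0.9) = 0.183643, f(0.8) = -0.249567
r_2 = 0.800000 − (-0.249567)·(0.800000 − 0.900000) / (-0.249567 − 0.183643) = 0.800000 − (0.024957)/(-0.433210) = 0.857609

0.8576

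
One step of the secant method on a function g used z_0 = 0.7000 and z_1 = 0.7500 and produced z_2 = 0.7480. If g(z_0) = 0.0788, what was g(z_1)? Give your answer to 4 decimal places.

The secant line through (0.7000, 0.0788) and (0.7500, g(z_1)) crosses zero at z_2 = 0.7480.
So (0.7000, 0.0788), (0.7500, g(z_1)), (0.7480, 0) are collinear:
g(z_1) = 0.0788 · (0.7500 − 0.7480) / (0.7000 − 0.7480) = 0.0788 · (0.002000)/(-0.048000) = -0.003283

-0.0033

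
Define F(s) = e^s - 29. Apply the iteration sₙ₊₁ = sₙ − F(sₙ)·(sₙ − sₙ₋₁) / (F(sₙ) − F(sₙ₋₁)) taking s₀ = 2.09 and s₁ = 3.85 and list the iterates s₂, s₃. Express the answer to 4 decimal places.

3.0361, 3.2904

F(2.09) = -20.915085, F(3.85) = 17.993063
s₂ = 3.850000 − 17.993063·(3.850000 − 2.090000) / (17.993063 − (-20.915085)) = 3.850000 − (31.667791)/(38.908148) = 3.036088
F(3.036088) = -8.176369
s₃ = 3.036088 − (-8.176369)·(3.036088 − 3.850000) / (-8.176369 − 17.993063) = 3.036088 − (6.654841)/(-26.169432) = 3.290387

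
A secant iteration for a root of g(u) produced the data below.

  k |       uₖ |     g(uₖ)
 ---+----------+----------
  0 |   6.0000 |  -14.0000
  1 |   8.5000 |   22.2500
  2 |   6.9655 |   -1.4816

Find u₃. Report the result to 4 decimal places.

u₃ = 6.9655 − (-1.4816)·(6.9655 − 8.5000) / (-1.4816 − 22.2500)
   = 6.9655 − (2.273515)/(-23.731600) = 7.061301

7.0613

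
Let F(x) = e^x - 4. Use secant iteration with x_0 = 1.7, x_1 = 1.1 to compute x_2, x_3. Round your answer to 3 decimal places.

F(1.7) = 1.47395, F(1.1) = -0.99583
x_2 = 1.10000 − (-0.99583)·(1.10000 − 1.70000) / (-0.99583 − 1.47395) = 1.10000 − (0.59750)/(-2.46978) = 1.34192
F(1.34192) = -0.17360
x_3 = 1.34192 − (-0.17360)·(1.34192 − 1.10000) / (-0.17360 − (-0.99583)) = 1.34192 − (-0.04200)/(0.82223) = 1.39300

1.342, 1.393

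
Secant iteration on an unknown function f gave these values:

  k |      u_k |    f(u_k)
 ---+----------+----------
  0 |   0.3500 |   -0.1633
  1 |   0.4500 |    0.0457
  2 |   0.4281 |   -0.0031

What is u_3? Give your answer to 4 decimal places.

0.4295

u_3 = 0.4281 − (-0.0031)·(0.4281 − 0.4500) / (-0.0031 − 0.0457)
   = 0.4281 − (0.000068)/(-0.048800) = 0.429491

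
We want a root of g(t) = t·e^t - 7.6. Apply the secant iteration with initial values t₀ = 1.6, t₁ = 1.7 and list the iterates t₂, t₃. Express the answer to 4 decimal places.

g(1.6) = 0.324852, g(1.7) = 1.705711
t₂ = 1.700000 − 1.705711·(1.700000 − 1.600000) / (1.705711 − 0.324852) = 1.700000 − (0.170571)/(1.380859) = 1.576475
g(1.576475) = 0.026780
t₃ = 1.576475 − 0.026780·(1.576475 − 1.700000) / (0.026780 − 1.705711) = 1.576475 − (-0.003308)/(-1.678930) = 1.574504

1.5765, 1.5745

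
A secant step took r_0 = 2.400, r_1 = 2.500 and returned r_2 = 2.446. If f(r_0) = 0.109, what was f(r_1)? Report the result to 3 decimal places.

The secant line through (2.400, 0.109) and (2.500, f(r_1)) crosses zero at r_2 = 2.446.
So (2.400, 0.109), (2.500, f(r_1)), (2.446, 0) are collinear:
f(r_1) = 0.109 · (2.500 − 2.446) / (2.400 − 2.446) = 0.109 · (0.05400)/(-0.04600) = -0.12796

-0.128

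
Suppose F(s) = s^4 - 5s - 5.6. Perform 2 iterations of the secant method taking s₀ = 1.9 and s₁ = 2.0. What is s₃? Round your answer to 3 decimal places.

1.985

F(1.9) = -2.06790, F(2.0) = 0.40000
s₂ = 2.00000 − 0.40000·(2.00000 − 1.90000) / (0.40000 − (-2.06790)) = 2.00000 − (0.04000)/(2.46790) = 1.98379
F(1.98379) = -0.03135
s₃ = 1.98379 − (-0.03135)·(1.98379 − 2.00000) / (-0.03135 − 0.40000) = 1.98379 − (0.00051)/(-0.43135) = 1.98497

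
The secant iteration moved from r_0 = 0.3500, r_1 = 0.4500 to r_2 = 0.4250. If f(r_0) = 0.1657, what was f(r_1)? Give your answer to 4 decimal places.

-0.0552

The secant line through (0.3500, 0.1657) and (0.4500, f(r_1)) crosses zero at r_2 = 0.4250.
So (0.3500, 0.1657), (0.4500, f(r_1)), (0.4250, 0) are collinear:
f(r_1) = 0.1657 · (0.4500 − 0.4250) / (0.3500 − 0.4250) = 0.1657 · (0.025000)/(-0.075000) = -0.055233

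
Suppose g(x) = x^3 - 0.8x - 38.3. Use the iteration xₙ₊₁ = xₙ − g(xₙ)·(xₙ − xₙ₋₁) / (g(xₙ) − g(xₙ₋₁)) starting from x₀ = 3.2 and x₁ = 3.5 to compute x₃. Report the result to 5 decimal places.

3.44984

g(3.2) = -8.0920000, g(3.5) = 1.7750000
x₂ = 3.5000000 − 1.7750000·(3.5000000 − 3.2000000) / (1.7750000 − (-8.0920000)) = 3.5000000 − (0.5325000)/(9.8670000) = 3.4460322
g(3.4460322) = -0.1347171
x₃ = 3.4460322 − (-0.1347171)·(3.4460322 − 3.5000000) / (-0.1347171 − 1.7750000) = 3.4460322 − (0.0072704)/(-1.9097171) = 3.4498393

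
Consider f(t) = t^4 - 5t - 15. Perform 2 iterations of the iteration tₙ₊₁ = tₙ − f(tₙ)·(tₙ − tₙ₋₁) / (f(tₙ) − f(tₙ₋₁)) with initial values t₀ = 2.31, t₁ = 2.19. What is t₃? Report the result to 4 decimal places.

2.2653

f(2.31) = 1.923963, f(2.19) = -2.947425
t₂ = 2.190000 − (-2.947425)·(2.190000 − 2.310000) / (-2.947425 − 1.923963) = 2.190000 − (0.353691)/(-4.871388) = 2.262606
f(2.262606) = -0.104927
t₃ = 2.262606 − (-0.104927)·(2.262606 − 2.190000) / (-0.104927 − (-2.947425)) = 2.262606 − (-0.007618)/(2.842498) = 2.265286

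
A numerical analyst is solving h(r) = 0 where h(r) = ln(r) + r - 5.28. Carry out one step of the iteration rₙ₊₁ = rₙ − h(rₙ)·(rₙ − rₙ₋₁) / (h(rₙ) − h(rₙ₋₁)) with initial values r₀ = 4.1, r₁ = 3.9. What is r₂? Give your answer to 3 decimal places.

h(4.1) = 0.23099, h(3.9) = -0.01902
r₂ = 3.90000 − (-0.01902)·(3.90000 − 4.10000) / (-0.01902 − 0.23099) = 3.90000 − (0.00380)/(-0.25001) = 3.91522

3.915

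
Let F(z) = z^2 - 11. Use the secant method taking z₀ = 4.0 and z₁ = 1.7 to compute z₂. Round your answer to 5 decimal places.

F(4.0) = 5.0000000, F(1.7) = -8.1100000
z₂ = 1.7000000 − (-8.1100000)·(1.7000000 − 4.0000000) / (-8.1100000 − 5.0000000) = 1.7000000 − (18.6530000)/(-13.1100000) = 3.1228070

3.12281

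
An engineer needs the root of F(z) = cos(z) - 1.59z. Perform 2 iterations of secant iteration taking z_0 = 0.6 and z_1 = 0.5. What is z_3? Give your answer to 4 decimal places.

0.5396

F(0.6) = -0.128664, F(0.5) = 0.082583
z_2 = 0.500000 − 0.082583·(0.500000 − 0.600000) / (0.082583 − (-0.128664)) = 0.500000 − (-0.008258)/(0.211247) = 0.539093
F(0.539093) = 0.001017
z_3 = 0.539093 − 0.001017·(0.539093 − 0.500000) / (0.001017 − 0.082583) = 0.539093 − (0.000040)/(-0.081566) = 0.539580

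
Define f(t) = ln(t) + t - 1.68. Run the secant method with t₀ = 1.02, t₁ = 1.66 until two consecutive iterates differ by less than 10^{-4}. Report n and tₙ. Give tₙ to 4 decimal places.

n = 5, tₙ = 1.3672

f(1.02) = -0.640197, f(1.66) = 0.486818
t₂ = 1.660000 − 0.486818·(0.640000)/(1.127015) = 1.383550;  |Δ| = 0.276450
f(1.383550) = 0.028203
t₃ = 1.383550 − 0.028203·(-0.276450)/(-0.458615) = 1.366550;  |Δ| = 0.017000
f(1.366550) = -0.001161
t₄ = 1.366550 − (-0.001161)·(-0.017000)/(-0.029364) = 1.367222;  |Δ| = 0.000672
f(1.367222) = 0.000003
t₅ = 1.367222 − 0.000003·(0.000672)/(0.001164) = 1.367220;  |Δ| = 0.000002
|t₅ − t₄| = 0.000002 < 10^{-4}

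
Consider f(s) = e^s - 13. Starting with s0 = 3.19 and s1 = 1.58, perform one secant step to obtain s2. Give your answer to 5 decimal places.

f(3.19) = 11.2884274, f(1.58) = -8.1450442
s2 = 1.5800000 − (-8.1450442)·(1.5800000 − 3.1900000) / (-8.1450442 − 11.2884274) = 1.5800000 − (13.1135211)/(-19.4334716) = 2.2547905

2.25479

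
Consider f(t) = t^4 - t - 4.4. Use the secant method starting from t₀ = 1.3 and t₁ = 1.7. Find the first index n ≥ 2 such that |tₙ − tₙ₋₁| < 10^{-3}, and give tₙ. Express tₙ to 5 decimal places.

n = 5, tₙ = 1.56264

f(1.3) = -2.8439000, f(1.7) = 2.2521000
t₂ = 1.7000000 − 2.2521000·(0.4000000)/(5.0960000) = 1.5232261;  |Δ| = 0.1767739
f(1.5232261) = -0.5398162
t₃ = 1.5232261 − (-0.5398162)·(-0.1767739)/(-2.7919162) = 1.5574053;  |Δ| = 0.0341792
f(1.5574053) = -0.0743011
t₄ = 1.5574053 − (-0.0743011)·(0.0341792)/(0.4655151) = 1.5628606;  |Δ| = 0.0054554
f(1.5628606) = 0.0031082
t₅ = 1.5628606 − 0.0031082·(0.0054554)/(0.0774093) = 1.5626416;  |Δ| = 0.0002190
|t₅ − t₄| = 0.0002190 < 10^{-3}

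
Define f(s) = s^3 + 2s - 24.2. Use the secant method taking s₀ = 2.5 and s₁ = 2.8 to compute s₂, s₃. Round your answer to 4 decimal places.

2.6548, 2.6622

f(2.5) = -3.575000, f(2.8) = 3.352000
s₂ = 2.800000 − 3.352000·(2.800000 − 2.500000) / (3.352000 − (-3.575000)) = 2.800000 − (1.005600)/(6.927000) = 2.654829
f(2.654829) = -0.178798
s₃ = 2.654829 − (-0.178798)·(2.654829 − 2.800000) / (-0.178798 − 3.352000) = 2.654829 − (0.025956)/(-3.530798) = 2.662180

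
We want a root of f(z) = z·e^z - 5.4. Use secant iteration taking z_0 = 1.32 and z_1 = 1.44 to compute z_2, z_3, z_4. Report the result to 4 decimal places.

1.3684, 1.3708, 1.3709

f(1.32) = -0.458684, f(1.44) = 0.677802
z_2 = 1.440000 − 0.677802·(1.440000 − 1.320000) / (0.677802 − (-0.458684)) = 1.440000 − (0.081336)/(1.136486) = 1.368432
f(1.368432) = -0.023179
z_3 = 1.368432 − (-0.023179)·(1.368432 − 1.440000) / (-0.023179 − 0.677802) = 1.368432 − (0.001659)/(-0.700981) = 1.370798
f(1.370798) = -0.001119
z_4 = 1.370798 − (-0.001119)·(1.370798 − 1.368432) / (-0.001119 − (-0.023179)) = 1.370798 − (-0.000003)/(0.022060) = 1.370918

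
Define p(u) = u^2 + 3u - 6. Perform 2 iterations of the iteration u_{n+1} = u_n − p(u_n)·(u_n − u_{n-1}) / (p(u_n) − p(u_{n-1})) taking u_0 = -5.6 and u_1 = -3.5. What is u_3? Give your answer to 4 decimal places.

-4.4049

p(-5.6) = 8.560000, p(-3.5) = -4.250000
u_2 = -3.500000 − (-4.250000)·(-3.500000 − (-5.600000)) / (-4.250000 − 8.560000) = -3.500000 − (-8.925000)/(-12.810000) = -4.196721
p(-4.196721) = -0.977694
u_3 = -4.196721 − (-0.977694)·(-4.196721 − (-3.500000)) / (-0.977694 − (-4.250000)) = -4.196721 − (0.681180)/(3.272306) = -4.404887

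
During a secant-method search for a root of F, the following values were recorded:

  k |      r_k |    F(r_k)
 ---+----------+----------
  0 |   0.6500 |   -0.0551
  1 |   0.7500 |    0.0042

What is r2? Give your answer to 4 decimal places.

r2 = 0.7500 − 0.0042·(0.7500 − 0.6500) / (0.0042 − (-0.0551))
   = 0.7500 − (0.000420)/(0.059300) = 0.742917

0.7429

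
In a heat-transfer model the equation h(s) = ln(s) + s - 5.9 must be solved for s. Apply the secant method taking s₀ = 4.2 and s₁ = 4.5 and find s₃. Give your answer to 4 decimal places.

h(4.2) = -0.264915, h(4.5) = 0.104077
s₂ = 4.500000 − 0.104077·(4.500000 − 4.200000) / (0.104077 − (-0.264915)) = 4.500000 − (0.031223)/(0.368993) = 4.415383
h(4.415383) = 0.000477
s₃ = 4.415383 − 0.000477·(4.415383 − 4.500000) / (0.000477 − 0.104077) = 4.415383 − (-0.000040)/(-0.103600) = 4.414993

4.4150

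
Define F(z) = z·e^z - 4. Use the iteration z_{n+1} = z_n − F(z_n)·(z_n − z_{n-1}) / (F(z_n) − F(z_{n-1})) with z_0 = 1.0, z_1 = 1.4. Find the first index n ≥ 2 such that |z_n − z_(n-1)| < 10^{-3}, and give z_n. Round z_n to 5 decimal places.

n = 5, z_n = 1.20217

F(1.0) = -1.2817182, F(1.4) = 1.6772800
z_2 = 1.4000000 − 1.6772800·(0.4000000)/(2.9589981) = 1.1732638;  |Δ| = 0.2267362
F(1.1732638) = -0.2073945
z_3 = 1.1732638 − (-0.2073945)·(-0.2267362)/(-1.8846745) = 1.1982144;  |Δ| = 0.0249506
F(1.1982144) = -0.0288849
z_4 = 1.1982144 − (-0.0288849)·(0.0249506)/(0.1785096) = 1.2022517;  |Δ| = 0.0040373
F(1.2022517) = 0.0006146
z_5 = 1.2022517 − 0.0006146·(0.0040373)/(0.0294995) = 1.2021676;  |Δ| = 0.0000841
|z_5 − z_4| = 0.0000841 < 10^{-3}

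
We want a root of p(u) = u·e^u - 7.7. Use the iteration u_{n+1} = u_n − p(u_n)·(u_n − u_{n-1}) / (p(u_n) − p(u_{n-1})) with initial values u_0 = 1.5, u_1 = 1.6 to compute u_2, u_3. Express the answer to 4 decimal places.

1.5813, 1.5823

p(1.5) = -0.977466, p(1.6) = 0.224852
u_2 = 1.600000 − 0.224852·(1.600000 − 1.500000) / (0.224852 − (-0.977466)) = 1.600000 − (0.022485)/(1.202318) = 1.581298
p(1.581298) = -0.012891
u_3 = 1.581298 − (-0.012891)·(1.581298 − 1.600000) / (-0.012891 − 0.224852) = 1.581298 − (0.000241)/(-0.237743) = 1.582312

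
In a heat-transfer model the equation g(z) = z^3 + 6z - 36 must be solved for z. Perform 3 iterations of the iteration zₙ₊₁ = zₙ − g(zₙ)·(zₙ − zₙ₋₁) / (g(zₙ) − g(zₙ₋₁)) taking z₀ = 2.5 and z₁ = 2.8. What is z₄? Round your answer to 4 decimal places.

2.7042

g(2.5) = -5.375000, g(2.8) = 2.752000
z₂ = 2.800000 − 2.752000·(2.800000 − 2.500000) / (2.752000 − (-5.375000)) = 2.800000 − (0.825600)/(8.127000) = 2.698413
g(2.698413) = -0.161218
z₃ = 2.698413 − (-0.161218)·(2.698413 − 2.800000) / (-0.161218 − 2.752000) = 2.698413 − (0.016378)/(-2.913218) = 2.704035
g(2.704035) = -0.004425
z₄ = 2.704035 − (-0.004425)·(2.704035 − 2.698413) / (-0.004425 − (-0.161218)) = 2.704035 − (-0.000025)/(0.156792) = 2.704193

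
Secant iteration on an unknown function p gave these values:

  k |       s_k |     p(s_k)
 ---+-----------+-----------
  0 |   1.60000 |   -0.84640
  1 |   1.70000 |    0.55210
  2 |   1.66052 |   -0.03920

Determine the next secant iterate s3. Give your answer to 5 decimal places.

1.66314

s3 = 1.66052 − (-0.03920)·(1.66052 − 1.70000) / (-0.03920 − 0.55210)
   = 1.66052 − (0.0015476)/(-0.5913000) = 1.6631373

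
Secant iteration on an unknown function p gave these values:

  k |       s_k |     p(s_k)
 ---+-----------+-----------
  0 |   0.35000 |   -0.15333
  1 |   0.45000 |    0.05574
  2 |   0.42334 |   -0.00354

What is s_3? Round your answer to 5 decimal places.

0.42493

s_3 = 0.42334 − (-0.00354)·(0.42334 − 0.45000) / (-0.00354 − 0.05574)
   = 0.42334 − (0.0000944)/(-0.0592800) = 0.4249320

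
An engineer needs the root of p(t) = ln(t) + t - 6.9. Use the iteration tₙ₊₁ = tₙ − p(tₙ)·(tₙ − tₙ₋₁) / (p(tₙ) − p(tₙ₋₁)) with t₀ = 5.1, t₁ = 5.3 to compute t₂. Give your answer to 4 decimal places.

p(5.1) = -0.170759, p(5.3) = 0.067707
t₂ = 5.300000 − 0.067707·(5.300000 − 5.100000) / (0.067707 − (-0.170759)) = 5.300000 − (0.013541)/(0.238466) = 5.243215

5.2432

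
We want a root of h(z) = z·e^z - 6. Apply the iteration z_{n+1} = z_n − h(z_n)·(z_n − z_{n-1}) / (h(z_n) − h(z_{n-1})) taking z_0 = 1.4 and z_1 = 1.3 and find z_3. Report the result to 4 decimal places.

h(1.4) = -0.322720, h(1.3) = -1.229914
z_2 = 1.300000 − (-1.229914)·(1.300000 − 1.400000) / (-1.229914 − (-0.322720)) = 1.300000 − (0.122991)/(-0.907194) = 1.435573
h(1.435573) = 0.032357
z_3 = 1.435573 − 0.032357·(1.435573 − 1.300000) / (0.032357 − (-1.229914)) = 1.435573 − (0.004387)/(1.262271) = 1.432098

1.4321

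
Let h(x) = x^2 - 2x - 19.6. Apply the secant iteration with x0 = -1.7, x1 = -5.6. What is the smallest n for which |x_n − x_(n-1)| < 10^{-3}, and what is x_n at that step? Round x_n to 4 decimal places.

n = 6, x_n = -3.5387

h(-1.7) = -13.310000, h(-5.6) = 22.960000
x2 = -5.600000 − 22.960000·(-3.900000)/(36.270000) = -3.131183;  |Δ| = 2.468817
h(-3.131183) = -3.533329
x3 = -3.131183 − (-3.533329)·(2.468817)/(-26.493329) = -3.460441;  |Δ| = 0.329258
h(-3.460441) = -0.704467
x4 = -3.460441 − (-0.704467)·(-0.329258)/(2.828862) = -3.542436;  |Δ| = 0.081995
h(-3.542436) = 0.033721
x5 = -3.542436 − 0.033721·(-0.081995)/(0.738188) = -3.538690;  |Δ| = 0.003746
h(-3.538690) = -0.000293
x6 = -3.538690 − (-0.000293)·(0.003746)/(-0.034014) = -3.538722;  |Δ| = 0.000032
|x6 − x5| = 0.000032 < 10^{-3}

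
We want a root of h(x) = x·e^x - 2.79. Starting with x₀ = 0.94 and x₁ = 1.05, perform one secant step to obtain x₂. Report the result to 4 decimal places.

h(0.94) = -0.383617, h(1.05) = 0.210534
x₂ = 1.050000 − 0.210534·(1.050000 − 0.940000) / (0.210534 − (-0.383617)) = 1.050000 − (0.023159)/(0.594151) = 1.011022

1.0110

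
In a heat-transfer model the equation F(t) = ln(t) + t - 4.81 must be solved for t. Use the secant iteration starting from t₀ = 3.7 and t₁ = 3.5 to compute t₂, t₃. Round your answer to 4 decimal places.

F(3.7) = 0.198333, F(3.5) = -0.057237
t₂ = 3.500000 − (-0.057237)·(3.500000 − 3.700000) / (-0.057237 − 0.198333) = 3.500000 − (0.011447)/(-0.255570) = 3.544792
F(3.544792) = 0.000271
t₃ = 3.544792 − 0.000271·(3.544792 − 3.500000) / (0.000271 − (-0.057237)) = 3.544792 − (0.000012)/(0.057508) = 3.544581

3.5448, 3.5446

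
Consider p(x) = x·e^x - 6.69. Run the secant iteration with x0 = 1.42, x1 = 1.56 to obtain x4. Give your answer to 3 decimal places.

1.497

p(1.42) = -0.81529, p(1.56) = 0.73376
x2 = 1.56000 − 0.73376·(1.56000 − 1.42000) / (0.73376 − (-0.81529)) = 1.56000 − (0.10273)/(1.54905) = 1.49368
p(1.49368) = -0.03792
x3 = 1.49368 − (-0.03792)·(1.49368 − 1.56000) / (-0.03792 − 0.73376) = 1.49368 − (0.00251)/(-0.77168) = 1.49694
p(1.49694) = -0.00165
x4 = 1.49694 − (-0.00165)·(1.49694 − 1.49368) / (-0.00165 − (-0.03792)) = 1.49694 − (-0.00001)/(0.03627) = 1.49709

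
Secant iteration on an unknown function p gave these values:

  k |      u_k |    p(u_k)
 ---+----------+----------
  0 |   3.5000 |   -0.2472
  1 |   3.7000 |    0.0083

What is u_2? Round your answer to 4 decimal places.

u_2 = 3.7000 − 0.0083·(3.7000 − 3.5000) / (0.0083 − (-0.2472))
   = 3.7000 − (0.001660)/(0.255500) = 3.693503

3.6935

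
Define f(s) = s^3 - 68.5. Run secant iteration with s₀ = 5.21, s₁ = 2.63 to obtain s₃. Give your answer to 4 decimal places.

4.2975

f(5.21) = 72.920761, f(2.63) = -50.308553
s₂ = 2.630000 − (-50.308553)·(2.630000 − 5.210000) / (-50.308553 − 72.920761) = 2.630000 − (129.796067)/(-123.229314) = 3.683289
f(3.683289) = -18.530230
s₃ = 3.683289 − (-18.530230)·(3.683289 − 2.630000) / (-18.530230 − (-50.308553)) = 3.683289 − (-19.517686)/(31.778323) = 4.297471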